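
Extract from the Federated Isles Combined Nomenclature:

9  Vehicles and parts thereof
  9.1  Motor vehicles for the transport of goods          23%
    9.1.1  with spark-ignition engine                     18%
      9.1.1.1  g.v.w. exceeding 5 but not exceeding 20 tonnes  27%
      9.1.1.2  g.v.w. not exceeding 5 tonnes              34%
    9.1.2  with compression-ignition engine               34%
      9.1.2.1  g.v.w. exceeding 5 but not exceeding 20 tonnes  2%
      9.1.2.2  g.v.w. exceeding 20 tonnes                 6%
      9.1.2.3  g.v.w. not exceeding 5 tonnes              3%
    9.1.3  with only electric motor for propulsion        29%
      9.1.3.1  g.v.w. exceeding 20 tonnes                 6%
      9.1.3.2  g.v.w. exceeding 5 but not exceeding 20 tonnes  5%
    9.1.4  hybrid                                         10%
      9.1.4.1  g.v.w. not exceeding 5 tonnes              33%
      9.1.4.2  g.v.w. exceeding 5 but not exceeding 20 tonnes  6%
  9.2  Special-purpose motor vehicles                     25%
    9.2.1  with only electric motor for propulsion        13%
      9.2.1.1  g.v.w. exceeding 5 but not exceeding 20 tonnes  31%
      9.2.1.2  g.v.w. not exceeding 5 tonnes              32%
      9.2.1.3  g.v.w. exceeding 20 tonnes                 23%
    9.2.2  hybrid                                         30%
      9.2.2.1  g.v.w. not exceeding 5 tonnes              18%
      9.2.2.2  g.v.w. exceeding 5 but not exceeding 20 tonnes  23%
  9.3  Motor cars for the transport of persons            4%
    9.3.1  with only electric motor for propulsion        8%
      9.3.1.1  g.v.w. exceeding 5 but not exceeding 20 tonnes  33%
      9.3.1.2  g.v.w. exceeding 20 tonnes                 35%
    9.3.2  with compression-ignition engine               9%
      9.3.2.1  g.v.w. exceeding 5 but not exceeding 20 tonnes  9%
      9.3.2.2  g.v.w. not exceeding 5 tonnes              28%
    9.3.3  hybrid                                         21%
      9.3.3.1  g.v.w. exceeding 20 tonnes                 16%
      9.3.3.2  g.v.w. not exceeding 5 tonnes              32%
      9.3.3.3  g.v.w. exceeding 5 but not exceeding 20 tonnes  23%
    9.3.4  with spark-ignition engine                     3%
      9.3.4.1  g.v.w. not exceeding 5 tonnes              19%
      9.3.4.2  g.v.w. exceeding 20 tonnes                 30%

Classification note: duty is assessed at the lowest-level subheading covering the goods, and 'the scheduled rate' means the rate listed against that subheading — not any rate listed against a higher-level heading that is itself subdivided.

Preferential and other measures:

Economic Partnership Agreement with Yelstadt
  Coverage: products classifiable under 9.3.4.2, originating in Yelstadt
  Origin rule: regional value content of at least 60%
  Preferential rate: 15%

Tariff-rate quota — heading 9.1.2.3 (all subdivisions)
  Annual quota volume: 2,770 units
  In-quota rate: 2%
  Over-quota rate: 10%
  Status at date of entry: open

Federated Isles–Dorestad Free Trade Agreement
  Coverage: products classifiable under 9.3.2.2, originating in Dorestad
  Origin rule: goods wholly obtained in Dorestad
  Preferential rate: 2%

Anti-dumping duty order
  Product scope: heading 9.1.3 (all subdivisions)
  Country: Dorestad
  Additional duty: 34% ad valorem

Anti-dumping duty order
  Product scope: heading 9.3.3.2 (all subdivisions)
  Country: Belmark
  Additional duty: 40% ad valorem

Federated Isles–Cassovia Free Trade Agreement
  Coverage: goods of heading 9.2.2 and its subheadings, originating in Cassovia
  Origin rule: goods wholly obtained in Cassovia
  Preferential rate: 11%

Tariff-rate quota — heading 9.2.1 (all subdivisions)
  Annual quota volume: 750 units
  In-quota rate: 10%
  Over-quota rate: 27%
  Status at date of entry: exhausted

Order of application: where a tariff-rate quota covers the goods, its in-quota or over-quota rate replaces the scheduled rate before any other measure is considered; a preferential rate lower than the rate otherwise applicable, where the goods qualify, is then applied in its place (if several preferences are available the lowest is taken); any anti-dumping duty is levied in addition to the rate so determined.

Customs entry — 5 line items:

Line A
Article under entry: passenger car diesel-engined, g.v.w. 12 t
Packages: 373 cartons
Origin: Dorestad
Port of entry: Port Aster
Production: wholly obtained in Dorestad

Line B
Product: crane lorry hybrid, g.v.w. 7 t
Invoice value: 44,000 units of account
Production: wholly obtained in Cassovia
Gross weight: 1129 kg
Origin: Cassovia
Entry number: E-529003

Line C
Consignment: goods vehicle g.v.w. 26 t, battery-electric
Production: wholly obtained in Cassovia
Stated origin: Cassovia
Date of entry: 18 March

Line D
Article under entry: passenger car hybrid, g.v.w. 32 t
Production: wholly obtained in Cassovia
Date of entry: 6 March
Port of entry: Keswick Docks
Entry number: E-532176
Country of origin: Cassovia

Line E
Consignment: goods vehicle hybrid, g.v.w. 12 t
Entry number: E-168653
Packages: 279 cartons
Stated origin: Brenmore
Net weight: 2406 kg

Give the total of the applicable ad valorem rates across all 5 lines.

48%

Line A: passenger car → 9.3; diesel-engined → 9.3.2; g.v.w. 12 t → 9.3.2.1. Scheduled 9%. Dorestad agreement on 9.3.2.2: 9.3.2.1 not covered. → 9%.
Line B: crane lorry → 9.2; hybrid → 9.2.2; g.v.w. 7 t → 9.2.2.2. Scheduled 23%. Cassovia agreement on 9.2.2: wholly obtained → 11% available; preferential 11%. → 11%.
Line C: goods vehicle → 9.1; battery-electric → 9.1.3; g.v.w. 26 t → 9.1.3.1. Scheduled 6%. Cassovia agreement on 9.2.2: 9.1.3.1 not covered. → 6%.
Line D: passenger car → 9.3; hybrid → 9.3.3; g.v.w. 32 t → 9.3.3.1. Scheduled 16%. Cassovia agreement on 9.2.2: 9.3.3.1 not covered. → 16%.
Line E: goods vehicle → 9.1; hybrid → 9.1.4; g.v.w. 12 t → 9.1.4.2. Scheduled 6%. No special measure applies. → 6%.
Sum: 9% + 11% + 6% + 16% + 6% = 48%.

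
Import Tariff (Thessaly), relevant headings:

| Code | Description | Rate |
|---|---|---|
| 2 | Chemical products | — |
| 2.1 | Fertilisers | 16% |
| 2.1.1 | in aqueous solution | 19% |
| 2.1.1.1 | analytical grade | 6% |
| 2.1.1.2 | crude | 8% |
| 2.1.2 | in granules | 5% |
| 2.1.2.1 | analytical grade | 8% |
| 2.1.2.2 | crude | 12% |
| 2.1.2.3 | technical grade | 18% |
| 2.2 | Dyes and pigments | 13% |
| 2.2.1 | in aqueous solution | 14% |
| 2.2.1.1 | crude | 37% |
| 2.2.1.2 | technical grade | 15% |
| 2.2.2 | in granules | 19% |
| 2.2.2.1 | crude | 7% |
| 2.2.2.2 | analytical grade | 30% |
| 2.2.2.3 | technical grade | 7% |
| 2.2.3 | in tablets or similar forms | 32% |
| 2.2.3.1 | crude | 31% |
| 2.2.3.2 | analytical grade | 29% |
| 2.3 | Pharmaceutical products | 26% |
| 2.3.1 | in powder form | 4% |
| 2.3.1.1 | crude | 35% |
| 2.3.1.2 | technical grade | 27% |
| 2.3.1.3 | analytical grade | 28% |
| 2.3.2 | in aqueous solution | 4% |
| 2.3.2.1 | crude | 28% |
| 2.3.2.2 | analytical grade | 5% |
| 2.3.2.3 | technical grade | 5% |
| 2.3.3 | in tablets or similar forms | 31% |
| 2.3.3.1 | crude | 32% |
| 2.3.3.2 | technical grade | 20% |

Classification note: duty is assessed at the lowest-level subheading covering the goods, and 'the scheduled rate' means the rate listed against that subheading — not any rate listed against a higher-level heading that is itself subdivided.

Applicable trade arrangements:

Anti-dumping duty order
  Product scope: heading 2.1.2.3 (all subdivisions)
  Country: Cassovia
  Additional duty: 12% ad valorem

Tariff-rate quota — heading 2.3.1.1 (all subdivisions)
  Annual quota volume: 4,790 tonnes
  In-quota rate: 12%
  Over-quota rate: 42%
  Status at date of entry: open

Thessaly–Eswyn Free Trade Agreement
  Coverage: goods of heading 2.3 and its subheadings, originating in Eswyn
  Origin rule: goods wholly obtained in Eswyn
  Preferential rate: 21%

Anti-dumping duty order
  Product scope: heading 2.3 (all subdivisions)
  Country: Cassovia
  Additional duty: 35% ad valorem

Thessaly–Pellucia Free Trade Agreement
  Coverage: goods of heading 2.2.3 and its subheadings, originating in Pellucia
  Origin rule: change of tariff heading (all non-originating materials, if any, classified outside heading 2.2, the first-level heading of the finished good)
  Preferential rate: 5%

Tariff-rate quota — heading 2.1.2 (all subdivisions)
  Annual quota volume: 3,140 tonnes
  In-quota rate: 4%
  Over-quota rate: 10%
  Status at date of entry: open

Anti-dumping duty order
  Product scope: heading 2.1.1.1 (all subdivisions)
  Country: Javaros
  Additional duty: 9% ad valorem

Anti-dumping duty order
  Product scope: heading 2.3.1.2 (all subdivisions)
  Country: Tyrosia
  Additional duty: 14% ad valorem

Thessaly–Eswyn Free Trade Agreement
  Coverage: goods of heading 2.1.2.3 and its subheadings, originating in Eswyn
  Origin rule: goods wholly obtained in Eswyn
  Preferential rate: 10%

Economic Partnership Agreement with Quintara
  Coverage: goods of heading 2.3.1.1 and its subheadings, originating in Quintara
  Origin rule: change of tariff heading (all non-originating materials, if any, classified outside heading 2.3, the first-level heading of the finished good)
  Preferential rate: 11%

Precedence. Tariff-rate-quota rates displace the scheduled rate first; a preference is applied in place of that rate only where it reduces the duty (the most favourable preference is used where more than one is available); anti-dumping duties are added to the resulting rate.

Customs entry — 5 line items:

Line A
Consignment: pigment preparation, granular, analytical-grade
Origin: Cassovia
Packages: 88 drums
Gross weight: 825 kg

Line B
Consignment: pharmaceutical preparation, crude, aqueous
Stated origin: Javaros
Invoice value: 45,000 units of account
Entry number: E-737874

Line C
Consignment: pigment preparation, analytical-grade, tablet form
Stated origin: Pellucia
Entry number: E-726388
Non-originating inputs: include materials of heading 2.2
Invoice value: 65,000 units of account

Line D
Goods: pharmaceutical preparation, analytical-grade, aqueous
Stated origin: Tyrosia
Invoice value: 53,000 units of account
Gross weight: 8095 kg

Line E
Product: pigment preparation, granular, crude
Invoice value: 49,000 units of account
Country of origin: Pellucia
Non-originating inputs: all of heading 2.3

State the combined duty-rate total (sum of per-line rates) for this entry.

99%

Line A: pigment → 2.2; granular → 2.2.2; analytical-grade → 2.2.2.2. Scheduled 30%. No special measure applies. → 30%.
Line B: pharmaceutical → 2.3; aqueous → 2.3.2; crude → 2.3.2.1. Scheduled 28%. No special measure applies. → 28%.
Line C: pigment → 2.2; tablet form → 2.2.3; analytical-grade → 2.2.3.2. Scheduled 29%. Pellucia agreement on 2.2.3: CTH not met. → 29%.
Line D: pharmaceutical → 2.3; aqueous → 2.3.2; analytical-grade → 2.3.2.2. Scheduled 5%. No special measure applies. → 5%.
Line E: pigment → 2.2; granular → 2.2.2; crude → 2.2.2.1. Scheduled 7%. Pellucia agreement on 2.2.3: 2.2.2.1 not covered. → 7%.
Sum: 30% + 28% + 29% + 5% + 7% = 99%.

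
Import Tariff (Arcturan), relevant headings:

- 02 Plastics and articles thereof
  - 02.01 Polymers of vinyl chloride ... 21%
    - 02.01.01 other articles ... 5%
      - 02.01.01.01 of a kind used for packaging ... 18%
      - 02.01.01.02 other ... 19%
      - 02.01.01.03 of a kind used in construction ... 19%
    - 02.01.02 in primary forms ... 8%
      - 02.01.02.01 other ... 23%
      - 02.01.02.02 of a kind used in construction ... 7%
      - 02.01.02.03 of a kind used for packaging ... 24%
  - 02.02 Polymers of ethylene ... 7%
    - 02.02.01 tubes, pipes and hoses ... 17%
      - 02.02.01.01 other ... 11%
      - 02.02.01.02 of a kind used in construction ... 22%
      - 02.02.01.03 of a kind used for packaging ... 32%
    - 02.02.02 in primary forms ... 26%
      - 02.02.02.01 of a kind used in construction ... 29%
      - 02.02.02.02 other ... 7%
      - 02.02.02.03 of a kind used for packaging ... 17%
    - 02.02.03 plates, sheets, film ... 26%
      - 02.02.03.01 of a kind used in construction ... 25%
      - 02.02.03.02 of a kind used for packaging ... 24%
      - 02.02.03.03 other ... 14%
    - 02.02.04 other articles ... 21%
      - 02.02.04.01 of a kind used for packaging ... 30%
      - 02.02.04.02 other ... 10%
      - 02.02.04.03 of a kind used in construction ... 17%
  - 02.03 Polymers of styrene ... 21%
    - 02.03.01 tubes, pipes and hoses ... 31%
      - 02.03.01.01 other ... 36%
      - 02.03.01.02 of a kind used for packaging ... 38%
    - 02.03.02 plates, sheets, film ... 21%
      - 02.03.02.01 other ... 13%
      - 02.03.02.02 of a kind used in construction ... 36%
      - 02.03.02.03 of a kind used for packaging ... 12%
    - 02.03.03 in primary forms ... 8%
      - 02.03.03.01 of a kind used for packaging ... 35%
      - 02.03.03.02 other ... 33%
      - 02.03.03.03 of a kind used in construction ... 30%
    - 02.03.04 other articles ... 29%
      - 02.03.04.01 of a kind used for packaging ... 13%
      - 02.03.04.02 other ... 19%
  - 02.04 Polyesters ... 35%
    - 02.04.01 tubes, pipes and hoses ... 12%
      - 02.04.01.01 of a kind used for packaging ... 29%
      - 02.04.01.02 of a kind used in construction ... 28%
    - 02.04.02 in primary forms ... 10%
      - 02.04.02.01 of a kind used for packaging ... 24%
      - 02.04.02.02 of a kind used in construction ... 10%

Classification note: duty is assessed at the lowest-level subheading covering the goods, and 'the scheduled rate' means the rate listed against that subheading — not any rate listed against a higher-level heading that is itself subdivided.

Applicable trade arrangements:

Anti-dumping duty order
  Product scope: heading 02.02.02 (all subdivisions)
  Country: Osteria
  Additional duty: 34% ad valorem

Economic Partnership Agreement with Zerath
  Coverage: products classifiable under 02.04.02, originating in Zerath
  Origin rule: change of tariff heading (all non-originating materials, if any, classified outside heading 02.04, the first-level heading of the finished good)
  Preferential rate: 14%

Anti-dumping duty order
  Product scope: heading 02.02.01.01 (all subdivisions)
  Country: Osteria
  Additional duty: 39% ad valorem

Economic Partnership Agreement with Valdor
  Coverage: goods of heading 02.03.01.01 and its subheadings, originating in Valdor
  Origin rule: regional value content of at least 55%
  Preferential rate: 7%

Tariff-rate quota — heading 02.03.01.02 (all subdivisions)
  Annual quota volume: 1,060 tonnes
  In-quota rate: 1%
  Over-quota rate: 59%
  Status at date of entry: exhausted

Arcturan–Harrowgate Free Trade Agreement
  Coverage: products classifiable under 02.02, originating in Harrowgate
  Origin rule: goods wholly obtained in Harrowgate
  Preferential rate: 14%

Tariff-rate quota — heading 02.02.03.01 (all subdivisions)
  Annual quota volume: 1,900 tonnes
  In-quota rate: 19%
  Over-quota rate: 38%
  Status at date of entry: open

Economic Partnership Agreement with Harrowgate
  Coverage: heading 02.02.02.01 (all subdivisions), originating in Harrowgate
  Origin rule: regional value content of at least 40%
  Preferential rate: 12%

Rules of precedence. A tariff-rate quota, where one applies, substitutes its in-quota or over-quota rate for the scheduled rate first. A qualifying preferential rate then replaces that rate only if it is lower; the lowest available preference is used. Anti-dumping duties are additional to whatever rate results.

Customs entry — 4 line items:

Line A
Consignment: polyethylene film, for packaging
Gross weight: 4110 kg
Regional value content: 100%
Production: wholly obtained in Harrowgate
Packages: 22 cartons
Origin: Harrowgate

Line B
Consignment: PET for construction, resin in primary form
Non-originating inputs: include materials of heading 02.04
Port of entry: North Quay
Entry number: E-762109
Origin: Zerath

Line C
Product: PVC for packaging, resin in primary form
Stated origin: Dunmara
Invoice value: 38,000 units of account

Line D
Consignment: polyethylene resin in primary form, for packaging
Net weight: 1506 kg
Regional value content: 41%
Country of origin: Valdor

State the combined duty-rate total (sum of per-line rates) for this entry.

65%

Line A: polyethylene → 02.02; film → 02.02.03; for packaging → 02.02.03.02. Scheduled 24%. Harrowgate agreement on 02.02: wholly obtained → 14% available; Harrowgate agreement on 02.02.02.01: 02.02.03.02 not covered; preferential 14%. → 14%.
Line B: PET → 02.04; resin in primary form → 02.04.02; for construction → 02.04.02.02. Scheduled 10%. Zerath agreement on 02.04.02: CTH not met. → 10%.
Line C: PVC → 02.01; resin in primary form → 02.01.02; for packaging → 02.01.02.03. Scheduled 24%. No special measure applies. → 24%.
Line D: polyethylene → 02.02; resin in primary form → 02.02.02; for packaging → 02.02.02.03. Scheduled 17%. Valdor agreement on 02.03.01.01: 02.02.02.03 not covered. → 17%.
Sum: 14% + 10% + 24% + 17% = 65%.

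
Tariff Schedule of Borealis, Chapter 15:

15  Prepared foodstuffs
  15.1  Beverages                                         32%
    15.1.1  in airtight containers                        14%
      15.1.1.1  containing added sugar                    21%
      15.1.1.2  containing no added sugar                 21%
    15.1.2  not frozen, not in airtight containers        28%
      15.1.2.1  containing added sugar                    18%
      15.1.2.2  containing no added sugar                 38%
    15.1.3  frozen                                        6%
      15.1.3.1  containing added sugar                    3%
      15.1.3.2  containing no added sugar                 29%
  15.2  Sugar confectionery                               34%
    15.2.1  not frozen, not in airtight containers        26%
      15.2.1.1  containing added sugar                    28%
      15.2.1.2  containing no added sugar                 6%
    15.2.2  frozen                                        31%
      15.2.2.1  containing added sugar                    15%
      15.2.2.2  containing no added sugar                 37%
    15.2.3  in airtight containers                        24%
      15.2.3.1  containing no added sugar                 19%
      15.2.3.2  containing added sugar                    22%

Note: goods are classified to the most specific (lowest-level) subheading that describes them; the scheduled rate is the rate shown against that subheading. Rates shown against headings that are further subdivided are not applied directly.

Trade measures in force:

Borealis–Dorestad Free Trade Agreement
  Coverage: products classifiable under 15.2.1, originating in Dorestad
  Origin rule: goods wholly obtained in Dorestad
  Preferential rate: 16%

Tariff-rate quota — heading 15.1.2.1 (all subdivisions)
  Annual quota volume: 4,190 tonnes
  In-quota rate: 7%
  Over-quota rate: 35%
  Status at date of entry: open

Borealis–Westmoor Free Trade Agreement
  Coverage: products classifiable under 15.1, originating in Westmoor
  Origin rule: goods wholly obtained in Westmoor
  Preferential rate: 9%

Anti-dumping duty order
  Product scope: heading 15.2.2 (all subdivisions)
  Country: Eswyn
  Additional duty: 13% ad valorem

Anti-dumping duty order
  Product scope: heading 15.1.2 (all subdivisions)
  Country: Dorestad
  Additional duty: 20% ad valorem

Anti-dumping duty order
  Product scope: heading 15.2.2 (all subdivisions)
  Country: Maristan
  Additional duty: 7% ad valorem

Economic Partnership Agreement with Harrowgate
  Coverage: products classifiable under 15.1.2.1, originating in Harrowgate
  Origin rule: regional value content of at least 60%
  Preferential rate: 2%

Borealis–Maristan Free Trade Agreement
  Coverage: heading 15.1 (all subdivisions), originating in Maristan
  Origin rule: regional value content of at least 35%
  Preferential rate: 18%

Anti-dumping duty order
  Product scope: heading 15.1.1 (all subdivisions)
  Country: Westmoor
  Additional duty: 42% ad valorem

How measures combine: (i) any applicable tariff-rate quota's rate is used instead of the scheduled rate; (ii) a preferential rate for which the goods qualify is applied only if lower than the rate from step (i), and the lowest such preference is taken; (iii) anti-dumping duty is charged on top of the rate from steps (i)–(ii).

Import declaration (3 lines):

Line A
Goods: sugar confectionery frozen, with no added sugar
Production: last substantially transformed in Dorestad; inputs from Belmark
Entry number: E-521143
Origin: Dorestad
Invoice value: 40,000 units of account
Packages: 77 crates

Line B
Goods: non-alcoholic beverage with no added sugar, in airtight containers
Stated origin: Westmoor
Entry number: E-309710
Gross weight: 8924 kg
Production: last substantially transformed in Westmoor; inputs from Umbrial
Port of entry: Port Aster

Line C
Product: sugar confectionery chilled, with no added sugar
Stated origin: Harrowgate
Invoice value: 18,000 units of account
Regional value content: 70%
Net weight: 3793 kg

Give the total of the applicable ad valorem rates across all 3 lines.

106%

Line A: sugar confectionery → 15.2; frozen → 15.2.2; with no added sugar → 15.2.2.2. Scheduled 37%. Dorestad agreement on 15.2.1: 15.2.2.2 not covered. → 37%.
Line B: non-alcoholic beverage → 15.1; in airtight containers → 15.1.1; with no added sugar → 15.1.1.2. Scheduled 21%. Westmoor agreement on 15.1: not wholly obtained; anti-dumping (Westmoor, 15.1.1): +42%; total 21% + 42% = 63%. → 63%.
Line C: sugar confectionery → 15.2; chilled → 15.2.1; with no added sugar → 15.2.1.2. Scheduled 6%. Harrowgate agreement on 15.1.2.1: 15.2.1.2 not covered. → 6%.
Sum: 37% + 63% + 6% = 106%.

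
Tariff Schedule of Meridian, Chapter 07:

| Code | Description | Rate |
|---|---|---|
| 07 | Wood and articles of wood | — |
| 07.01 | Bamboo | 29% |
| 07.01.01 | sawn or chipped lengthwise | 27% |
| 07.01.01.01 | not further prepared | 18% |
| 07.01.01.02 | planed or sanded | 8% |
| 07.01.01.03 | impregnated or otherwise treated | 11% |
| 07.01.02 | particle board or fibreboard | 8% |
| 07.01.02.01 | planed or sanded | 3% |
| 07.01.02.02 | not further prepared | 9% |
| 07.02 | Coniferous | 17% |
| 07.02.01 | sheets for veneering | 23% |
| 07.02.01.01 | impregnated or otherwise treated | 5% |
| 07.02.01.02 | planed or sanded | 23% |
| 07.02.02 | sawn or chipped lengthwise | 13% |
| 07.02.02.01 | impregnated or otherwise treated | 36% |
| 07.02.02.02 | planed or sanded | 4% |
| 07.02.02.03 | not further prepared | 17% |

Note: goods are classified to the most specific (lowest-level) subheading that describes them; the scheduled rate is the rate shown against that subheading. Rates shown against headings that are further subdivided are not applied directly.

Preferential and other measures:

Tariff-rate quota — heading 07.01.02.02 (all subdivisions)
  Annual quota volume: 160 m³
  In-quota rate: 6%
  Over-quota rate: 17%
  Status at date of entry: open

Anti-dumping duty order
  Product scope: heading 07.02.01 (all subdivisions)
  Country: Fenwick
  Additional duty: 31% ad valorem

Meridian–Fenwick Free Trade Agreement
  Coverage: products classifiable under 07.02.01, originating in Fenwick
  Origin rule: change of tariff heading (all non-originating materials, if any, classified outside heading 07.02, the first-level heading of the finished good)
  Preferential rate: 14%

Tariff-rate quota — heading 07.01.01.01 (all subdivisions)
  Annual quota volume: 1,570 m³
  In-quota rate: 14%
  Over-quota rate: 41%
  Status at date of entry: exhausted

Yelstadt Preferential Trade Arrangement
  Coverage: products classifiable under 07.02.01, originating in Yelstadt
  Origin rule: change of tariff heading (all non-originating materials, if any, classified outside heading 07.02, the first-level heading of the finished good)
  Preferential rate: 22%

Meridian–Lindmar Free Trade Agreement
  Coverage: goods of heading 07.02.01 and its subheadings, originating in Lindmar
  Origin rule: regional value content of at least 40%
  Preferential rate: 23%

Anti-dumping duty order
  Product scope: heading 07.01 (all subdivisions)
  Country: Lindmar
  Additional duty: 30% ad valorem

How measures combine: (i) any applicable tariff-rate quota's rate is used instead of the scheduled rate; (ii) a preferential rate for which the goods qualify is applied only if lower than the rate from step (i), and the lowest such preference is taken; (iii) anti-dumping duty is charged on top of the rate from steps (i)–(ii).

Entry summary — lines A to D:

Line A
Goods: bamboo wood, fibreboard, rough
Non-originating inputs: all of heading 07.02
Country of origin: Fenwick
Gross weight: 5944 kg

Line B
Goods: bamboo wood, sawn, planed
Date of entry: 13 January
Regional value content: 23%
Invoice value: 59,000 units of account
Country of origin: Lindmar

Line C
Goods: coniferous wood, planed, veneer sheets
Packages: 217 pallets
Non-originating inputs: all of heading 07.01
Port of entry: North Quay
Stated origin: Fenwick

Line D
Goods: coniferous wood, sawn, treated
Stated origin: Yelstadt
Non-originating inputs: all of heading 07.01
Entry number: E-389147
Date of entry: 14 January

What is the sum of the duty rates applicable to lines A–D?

125%

Line A: bamboo → 07.01; fibreboard → 07.01.02; rough → 07.01.02.02. Scheduled 9%. quota on 07.01.02.02 open → in-quota 6%; Fenwick agreement on 07.02.01: 07.01.02.02 not covered. → 6%.
Line B: bamboo → 07.01; sawn → 07.01.01; planed → 07.01.01.02. Scheduled 8%. Lindmar agreement on 07.02.01: 07.01.01.02 not covered; anti-dumping (Lindmar, 07.01): +30%; total 8% + 30% = 38%. → 38%.
Line C: coniferous → 07.02; veneer sheets → 07.02.01; planed → 07.02.01.02. Scheduled 23%. Fenwick agreement on 07.02.01: CTH met → 14% available; preferential 14%; anti-dumping (Fenwick, 07.02.01): +31%; total 14% + 31% = 45%. → 45%.
Line D: coniferous → 07.02; sawn → 07.02.02; treated → 07.02.02.01. Scheduled 36%. Yelstadt agreement on 07.02.01: 07.02.02.01 not covered. → 36%.
Sum: 6% + 38% + 45% + 36% = 125%.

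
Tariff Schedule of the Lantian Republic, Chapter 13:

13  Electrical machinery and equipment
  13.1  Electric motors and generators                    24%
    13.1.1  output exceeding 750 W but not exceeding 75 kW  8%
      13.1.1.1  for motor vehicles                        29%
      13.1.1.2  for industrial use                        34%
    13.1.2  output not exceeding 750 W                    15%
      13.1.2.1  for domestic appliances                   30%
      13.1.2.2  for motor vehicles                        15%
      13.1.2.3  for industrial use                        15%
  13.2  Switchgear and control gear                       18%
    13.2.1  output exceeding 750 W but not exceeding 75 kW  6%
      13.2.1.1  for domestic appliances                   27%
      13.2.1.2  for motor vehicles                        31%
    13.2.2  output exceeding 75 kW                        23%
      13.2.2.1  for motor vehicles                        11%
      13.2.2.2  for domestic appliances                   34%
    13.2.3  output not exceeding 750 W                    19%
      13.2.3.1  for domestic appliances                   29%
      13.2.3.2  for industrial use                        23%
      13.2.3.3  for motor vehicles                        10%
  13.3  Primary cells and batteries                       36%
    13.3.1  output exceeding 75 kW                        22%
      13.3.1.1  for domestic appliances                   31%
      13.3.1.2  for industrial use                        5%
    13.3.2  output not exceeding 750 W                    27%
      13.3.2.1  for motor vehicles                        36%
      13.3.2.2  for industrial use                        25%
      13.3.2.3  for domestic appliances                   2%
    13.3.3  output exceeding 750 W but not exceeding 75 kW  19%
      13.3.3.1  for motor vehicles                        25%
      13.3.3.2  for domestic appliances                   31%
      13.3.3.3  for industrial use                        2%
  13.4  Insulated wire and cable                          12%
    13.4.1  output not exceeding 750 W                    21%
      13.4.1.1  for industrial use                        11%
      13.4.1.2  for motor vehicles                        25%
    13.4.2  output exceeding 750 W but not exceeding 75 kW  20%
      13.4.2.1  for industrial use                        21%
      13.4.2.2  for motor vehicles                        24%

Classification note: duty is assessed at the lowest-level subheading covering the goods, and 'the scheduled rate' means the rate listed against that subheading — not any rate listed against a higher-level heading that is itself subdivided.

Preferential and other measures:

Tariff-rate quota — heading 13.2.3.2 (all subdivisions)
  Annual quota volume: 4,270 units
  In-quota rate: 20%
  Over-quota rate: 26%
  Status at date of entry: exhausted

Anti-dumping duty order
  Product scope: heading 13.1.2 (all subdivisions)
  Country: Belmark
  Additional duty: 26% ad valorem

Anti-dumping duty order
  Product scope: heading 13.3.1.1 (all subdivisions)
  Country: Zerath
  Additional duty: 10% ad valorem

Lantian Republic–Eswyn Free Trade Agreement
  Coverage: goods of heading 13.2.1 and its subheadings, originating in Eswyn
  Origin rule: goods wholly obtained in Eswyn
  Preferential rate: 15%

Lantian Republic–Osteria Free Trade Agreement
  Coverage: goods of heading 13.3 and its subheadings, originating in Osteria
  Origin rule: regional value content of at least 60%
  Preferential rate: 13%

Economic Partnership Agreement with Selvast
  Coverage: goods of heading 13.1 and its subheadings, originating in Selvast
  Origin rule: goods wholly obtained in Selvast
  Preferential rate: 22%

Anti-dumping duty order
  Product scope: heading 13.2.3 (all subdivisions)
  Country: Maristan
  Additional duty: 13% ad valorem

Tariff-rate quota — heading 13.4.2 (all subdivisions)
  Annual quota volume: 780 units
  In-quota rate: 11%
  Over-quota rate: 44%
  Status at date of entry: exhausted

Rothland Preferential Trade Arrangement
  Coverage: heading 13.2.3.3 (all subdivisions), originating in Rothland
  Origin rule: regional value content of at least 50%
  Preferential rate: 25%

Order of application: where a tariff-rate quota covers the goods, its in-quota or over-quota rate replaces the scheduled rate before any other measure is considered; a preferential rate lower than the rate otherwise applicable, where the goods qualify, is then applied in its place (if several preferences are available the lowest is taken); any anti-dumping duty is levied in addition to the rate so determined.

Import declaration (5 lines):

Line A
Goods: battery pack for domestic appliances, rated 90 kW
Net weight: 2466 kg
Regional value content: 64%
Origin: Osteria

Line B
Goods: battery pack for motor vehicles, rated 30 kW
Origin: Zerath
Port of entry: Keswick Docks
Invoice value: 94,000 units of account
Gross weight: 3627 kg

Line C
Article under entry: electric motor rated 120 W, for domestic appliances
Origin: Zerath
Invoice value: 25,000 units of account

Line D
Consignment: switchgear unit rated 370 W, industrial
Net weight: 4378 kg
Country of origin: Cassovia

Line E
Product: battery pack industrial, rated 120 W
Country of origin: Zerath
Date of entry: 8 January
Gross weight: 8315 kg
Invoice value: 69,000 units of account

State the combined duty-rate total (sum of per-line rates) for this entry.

Line A: battery pack → 13.3; rated 90 kW → 13.3.1; for domestic appliances → 13.3.1.1. Scheduled 31%. Osteria agreement on 13.3: RVC ≥ 60% → 13% available; preferential 13%. → 13%.
Line B: battery pack → 13.3; rated 30 kW → 13.3.3; for motor vehicles → 13.3.3.1. Scheduled 25%. No special measure applies. → 25%.
Line C: electric motor → 13.1; rated 120 W → 13.1.2; for domestic appliances → 13.1.2.1. Scheduled 30%. No special measure applies. → 30%.
Line D: switchgear unit → 13.2; rated 370 W → 13.2.3; industrial → 13.2.3.2. Scheduled 23%. quota on 13.2.3.2 exhausted → over-quota 26%. → 26%.
Line E: battery pack → 13.3; rated 120 W → 13.3.2; industrial → 13.3.2.2. Scheduled 25%. No special measure applies. → 25%.
Sum: 13% + 25% + 30% + 26% + 25% = 119%.

119%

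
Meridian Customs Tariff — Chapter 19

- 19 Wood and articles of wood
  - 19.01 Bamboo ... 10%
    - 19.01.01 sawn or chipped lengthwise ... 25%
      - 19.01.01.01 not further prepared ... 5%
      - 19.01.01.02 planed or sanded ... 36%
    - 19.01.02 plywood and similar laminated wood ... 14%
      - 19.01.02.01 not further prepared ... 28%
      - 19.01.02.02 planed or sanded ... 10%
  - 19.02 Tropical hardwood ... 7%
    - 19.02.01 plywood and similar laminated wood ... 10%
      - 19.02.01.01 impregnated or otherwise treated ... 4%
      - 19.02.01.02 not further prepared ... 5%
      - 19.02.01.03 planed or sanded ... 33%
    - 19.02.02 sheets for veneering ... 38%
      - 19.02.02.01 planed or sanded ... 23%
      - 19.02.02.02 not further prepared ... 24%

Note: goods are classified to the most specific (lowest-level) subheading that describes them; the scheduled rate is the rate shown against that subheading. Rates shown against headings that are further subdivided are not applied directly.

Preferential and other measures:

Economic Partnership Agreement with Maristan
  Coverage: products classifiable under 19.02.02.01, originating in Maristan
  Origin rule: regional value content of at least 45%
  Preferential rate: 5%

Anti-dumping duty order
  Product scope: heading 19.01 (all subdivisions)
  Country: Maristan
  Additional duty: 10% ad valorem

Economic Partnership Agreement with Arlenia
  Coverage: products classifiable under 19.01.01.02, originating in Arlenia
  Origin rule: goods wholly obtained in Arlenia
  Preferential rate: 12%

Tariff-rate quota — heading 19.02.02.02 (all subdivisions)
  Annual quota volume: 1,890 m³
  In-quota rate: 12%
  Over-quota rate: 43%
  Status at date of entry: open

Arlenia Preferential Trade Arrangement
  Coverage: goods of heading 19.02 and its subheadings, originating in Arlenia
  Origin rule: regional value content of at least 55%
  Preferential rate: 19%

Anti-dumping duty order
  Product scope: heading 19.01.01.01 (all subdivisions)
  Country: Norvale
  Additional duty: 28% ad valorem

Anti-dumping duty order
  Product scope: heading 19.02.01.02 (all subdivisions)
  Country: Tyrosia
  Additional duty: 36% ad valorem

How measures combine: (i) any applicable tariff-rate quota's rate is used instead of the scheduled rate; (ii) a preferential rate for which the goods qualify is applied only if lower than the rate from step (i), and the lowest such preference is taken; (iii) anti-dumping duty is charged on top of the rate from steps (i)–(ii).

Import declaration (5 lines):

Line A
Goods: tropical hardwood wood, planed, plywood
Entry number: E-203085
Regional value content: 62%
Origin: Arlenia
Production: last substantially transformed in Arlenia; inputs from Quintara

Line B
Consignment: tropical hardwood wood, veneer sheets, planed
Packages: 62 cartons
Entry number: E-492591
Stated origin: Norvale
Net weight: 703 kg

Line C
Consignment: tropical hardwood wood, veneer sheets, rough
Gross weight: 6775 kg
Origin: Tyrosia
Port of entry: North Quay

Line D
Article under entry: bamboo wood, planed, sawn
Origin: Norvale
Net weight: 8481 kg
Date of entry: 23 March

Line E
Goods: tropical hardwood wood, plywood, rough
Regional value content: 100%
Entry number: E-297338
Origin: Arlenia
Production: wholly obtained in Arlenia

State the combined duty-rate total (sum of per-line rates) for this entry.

95%

Line A: tropical hardwood → 19.02; plywood → 19.02.01; planed → 19.02.01.03. Scheduled 33%. Arlenia agreement on 19.01.01.02: 19.02.01.03 not covered; Arlenia agreement on 19.02: RVC ≥ 55% → 19% available; preferential 19%. → 19%.
Line B: tropical hardwood → 19.02; veneer sheets → 19.02.02; planed → 19.02.02.01. Scheduled 23%. No special measure applies. → 23%.
Line C: tropical hardwood → 19.02; veneer sheets → 19.02.02; rough → 19.02.02.02. Scheduled 24%. quota on 19.02.02.02 open → in-quota 12%. → 12%.
Line D: bamboo → 19.01; sawn → 19.01.01; planed → 19.01.01.02. Scheduled 36%. No special measure applies. → 36%.
Line E: tropical hardwood → 19.02; plywood → 19.02.01; rough → 19.02.01.02. Scheduled 5%. Arlenia agreement on 19.01.01.02: 19.02.01.02 not covered; Arlenia agreement on 19.02: RVC ≥ 55% → 19% available; preference 19% not lower than 5% → no reduction. → 5%.
Sum: 19% + 23% + 12% + 36% + 5% = 95%.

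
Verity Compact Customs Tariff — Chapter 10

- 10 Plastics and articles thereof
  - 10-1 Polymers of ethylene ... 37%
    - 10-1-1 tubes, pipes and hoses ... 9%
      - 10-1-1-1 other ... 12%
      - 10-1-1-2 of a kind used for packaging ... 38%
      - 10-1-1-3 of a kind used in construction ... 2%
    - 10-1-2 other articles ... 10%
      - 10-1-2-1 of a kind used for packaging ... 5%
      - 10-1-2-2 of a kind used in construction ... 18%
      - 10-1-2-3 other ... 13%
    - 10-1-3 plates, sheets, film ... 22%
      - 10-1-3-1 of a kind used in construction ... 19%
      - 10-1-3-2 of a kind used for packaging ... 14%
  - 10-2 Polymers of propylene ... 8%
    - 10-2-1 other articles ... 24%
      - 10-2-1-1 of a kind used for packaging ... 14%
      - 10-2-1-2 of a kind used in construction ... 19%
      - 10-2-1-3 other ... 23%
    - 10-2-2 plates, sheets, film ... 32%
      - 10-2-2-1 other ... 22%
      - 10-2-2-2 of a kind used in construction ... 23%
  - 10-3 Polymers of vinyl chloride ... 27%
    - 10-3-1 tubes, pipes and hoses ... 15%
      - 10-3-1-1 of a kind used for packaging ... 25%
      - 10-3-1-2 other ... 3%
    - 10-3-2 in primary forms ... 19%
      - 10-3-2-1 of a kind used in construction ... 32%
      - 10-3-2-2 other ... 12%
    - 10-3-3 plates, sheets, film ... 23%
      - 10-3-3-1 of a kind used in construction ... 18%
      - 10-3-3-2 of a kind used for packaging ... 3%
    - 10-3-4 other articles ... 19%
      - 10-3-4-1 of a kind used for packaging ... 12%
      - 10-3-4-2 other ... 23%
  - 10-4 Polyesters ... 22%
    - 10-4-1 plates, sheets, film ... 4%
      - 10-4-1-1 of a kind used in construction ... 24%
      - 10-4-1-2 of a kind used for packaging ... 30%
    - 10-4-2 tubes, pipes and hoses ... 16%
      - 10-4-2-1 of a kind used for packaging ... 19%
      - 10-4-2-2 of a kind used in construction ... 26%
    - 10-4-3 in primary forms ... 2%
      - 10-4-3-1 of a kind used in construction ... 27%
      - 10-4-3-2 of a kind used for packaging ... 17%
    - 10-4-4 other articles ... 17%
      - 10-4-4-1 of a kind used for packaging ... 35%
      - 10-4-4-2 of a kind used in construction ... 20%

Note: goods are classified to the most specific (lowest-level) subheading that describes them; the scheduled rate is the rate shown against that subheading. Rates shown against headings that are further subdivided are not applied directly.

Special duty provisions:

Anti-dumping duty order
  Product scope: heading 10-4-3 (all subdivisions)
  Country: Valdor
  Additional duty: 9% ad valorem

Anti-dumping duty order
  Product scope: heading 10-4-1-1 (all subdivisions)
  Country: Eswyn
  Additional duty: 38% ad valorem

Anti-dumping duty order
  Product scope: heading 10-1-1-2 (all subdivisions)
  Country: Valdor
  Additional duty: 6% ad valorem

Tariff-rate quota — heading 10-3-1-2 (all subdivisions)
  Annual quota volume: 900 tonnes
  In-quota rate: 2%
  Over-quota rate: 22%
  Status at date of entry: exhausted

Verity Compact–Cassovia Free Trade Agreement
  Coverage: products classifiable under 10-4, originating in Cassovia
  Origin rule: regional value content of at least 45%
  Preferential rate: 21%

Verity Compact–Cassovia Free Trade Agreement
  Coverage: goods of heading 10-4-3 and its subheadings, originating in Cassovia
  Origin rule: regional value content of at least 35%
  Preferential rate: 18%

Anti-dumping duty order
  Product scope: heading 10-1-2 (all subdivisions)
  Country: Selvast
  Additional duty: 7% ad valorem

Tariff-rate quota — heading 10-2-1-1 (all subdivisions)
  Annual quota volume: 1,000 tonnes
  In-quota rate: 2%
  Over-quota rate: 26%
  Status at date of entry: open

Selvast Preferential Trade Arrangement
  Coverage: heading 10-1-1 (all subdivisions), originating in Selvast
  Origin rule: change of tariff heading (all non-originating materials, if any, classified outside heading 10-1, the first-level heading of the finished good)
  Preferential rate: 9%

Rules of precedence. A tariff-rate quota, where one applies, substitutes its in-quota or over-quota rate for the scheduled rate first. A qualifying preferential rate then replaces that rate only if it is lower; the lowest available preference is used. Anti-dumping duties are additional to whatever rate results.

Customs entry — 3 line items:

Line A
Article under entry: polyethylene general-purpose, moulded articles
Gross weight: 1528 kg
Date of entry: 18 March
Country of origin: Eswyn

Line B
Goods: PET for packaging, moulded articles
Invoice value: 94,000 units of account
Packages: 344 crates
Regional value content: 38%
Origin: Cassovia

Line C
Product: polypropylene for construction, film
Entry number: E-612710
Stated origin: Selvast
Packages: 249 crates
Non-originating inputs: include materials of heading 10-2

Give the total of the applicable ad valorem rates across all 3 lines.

Line A: polyethylene → 10-1; moulded articles → 10-1-2; general-purpose → 10-1-2-3. Scheduled 13%. No special measure applies. → 13%.
Line B: PET → 10-4; moulded articles → 10-4-4; for packaging → 10-4-4-1. Scheduled 35%. Cassovia agreement on 10-4: RVC < 45%; Cassovia agreement on 10-4-3: 10-4-4-1 not covered. → 35%.
Line C: polypropylene → 10-2; film → 10-2-2; for construction → 10-2-2-2. Scheduled 23%. Selvast agreement on 10-1-1: 10-2-2-2 not covered. → 23%.
Sum: 13% + 35% + 23% = 71%.

71%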